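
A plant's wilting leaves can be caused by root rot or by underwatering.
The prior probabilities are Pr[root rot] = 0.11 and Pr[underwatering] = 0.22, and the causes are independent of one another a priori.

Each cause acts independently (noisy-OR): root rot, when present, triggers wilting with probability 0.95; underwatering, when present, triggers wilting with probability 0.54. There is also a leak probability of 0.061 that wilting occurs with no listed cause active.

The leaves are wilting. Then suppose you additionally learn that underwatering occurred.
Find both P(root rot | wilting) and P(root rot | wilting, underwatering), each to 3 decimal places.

Under noisy-OR, P(wilting | causes) = 1 − (1−0.061)·∏(1−qᵢ) over the active causes.
P(wilting) = 0.061·0.89·0.78 + 0.56806·0.89·0.22 + 0.95305·0.11·0.78 + 0.978403·0.11·0.22 = 0.042346 + 0.111226 + 0.081772 + 0.023677 = 0.259021
Restricting to configurations with root rot present: 0.081772 + 0.023677 = 0.105449.
Hence the posterior is 0.105449/0.259021 ≈ 0.407.

Now also conditioning on underwatering=true:
Numerator (weight on configurations with root rot): 0.978403*0.11 = 0.107624
Denominator P(wilting | underwatering): 0.56806*0.89 + 0.978403*0.11 = 0.613197
P(root rot | wilting, underwatering) = 0.107624/0.613197 ≈ 0.176

P(root rot | wilting) ≈ 0.407; P(root rot | wilting, underwatering) ≈ 0.176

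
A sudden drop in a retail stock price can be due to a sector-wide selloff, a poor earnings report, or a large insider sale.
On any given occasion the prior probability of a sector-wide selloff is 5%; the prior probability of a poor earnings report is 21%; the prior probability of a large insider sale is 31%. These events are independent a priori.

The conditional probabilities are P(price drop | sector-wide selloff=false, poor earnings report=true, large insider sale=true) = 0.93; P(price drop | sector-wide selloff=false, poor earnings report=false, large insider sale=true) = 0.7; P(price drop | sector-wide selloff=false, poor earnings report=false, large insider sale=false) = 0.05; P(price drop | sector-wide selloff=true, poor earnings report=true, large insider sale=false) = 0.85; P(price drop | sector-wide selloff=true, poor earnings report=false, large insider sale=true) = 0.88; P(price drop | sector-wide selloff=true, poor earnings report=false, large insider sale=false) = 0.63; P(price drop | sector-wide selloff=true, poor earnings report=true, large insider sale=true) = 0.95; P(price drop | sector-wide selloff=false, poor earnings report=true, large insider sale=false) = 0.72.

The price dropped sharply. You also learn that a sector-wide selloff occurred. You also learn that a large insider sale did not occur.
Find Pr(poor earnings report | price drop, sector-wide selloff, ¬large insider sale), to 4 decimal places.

P(price drop | sector-wide selloff, ¬large insider sale) = 0.63·0.79 + 0.85·0.21 = 0.497700 + 0.178500 = 0.676200
Restricting to configurations with poor earnings report present: 0.85·0.21 = 0.178500.
Hence the posterior is 0.178500/0.676200 ≈ 0.2640.

Pr(poor earnings report | price drop, sector-wide selloff, ¬large insider sale) ≈ 0.2640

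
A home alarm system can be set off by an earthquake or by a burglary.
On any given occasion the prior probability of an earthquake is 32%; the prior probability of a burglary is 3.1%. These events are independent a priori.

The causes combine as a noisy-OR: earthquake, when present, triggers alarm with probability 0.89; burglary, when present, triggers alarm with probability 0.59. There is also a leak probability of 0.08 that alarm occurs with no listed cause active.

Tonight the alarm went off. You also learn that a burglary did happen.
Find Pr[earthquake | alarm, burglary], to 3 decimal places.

Pr[earthquake | alarm, burglary] ≈ 0.420

Under noisy-OR, P(alarm | causes) = 1 − (1−0.08)·∏(1−qᵢ) over the active causes.
P(alarm | burglary) = 0.6228×0.68 + 0.958508×0.32 = 0.423504 + 0.306723 = 0.730227
The earthquake-present share is 0.958508×0.32 = 0.306723.
P(earthquake | alarm, burglary) = 0.306723 / 0.730227 ≈ 0.420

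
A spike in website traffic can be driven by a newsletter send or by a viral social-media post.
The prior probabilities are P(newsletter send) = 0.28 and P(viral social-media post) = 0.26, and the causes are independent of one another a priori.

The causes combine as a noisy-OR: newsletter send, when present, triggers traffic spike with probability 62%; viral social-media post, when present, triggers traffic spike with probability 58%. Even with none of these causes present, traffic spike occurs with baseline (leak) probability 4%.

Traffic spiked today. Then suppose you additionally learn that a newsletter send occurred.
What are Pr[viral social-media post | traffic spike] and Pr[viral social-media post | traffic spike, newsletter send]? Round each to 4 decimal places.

Under noisy-OR, P(traffic spike | causes) = 1 − (1−0.04)·∏(1−qᵢ) over the active causes.
By total probability over the 4 (newsletter send, viral social-media post) configurations:
  P(traffic spike) = 0.04·0.72·0.74 + 0.5968·0.72·0.26 + 0.6352·0.28·0.74 + 0.846784·0.28·0.26
        = 0.021312 + 0.111721 + 0.131613 + 0.061646 = 0.326292
The terms with viral social-media post present sum to 0.173367, so
  P(viral social-media post | traffic spike) = 0.173367 / 0.326292 ≈ 0.5313

Now also conditioning on newsletter send=true:
P(traffic spike | newsletter send) = 0.6352*0.74 + 0.846784*0.26 = 0.470048 + 0.220164 = 0.690212
Of this, 0.220164 comes from 0.846784*0.26 (the viral social-media post=true cases).
P(viral social-media post | traffic spike, newsletter send) = 0.220164 / 0.690212 ≈ 0.3190
This is intercausal reasoning (explaining away): once newsletter send accounts for the traffic spike, viral social-media post becomes less likely.

Pr[viral social-media post | traffic spike] ≈ 0.5313; Pr[viral social-media post | traffic spike, newsletter send] ≈ 0.3190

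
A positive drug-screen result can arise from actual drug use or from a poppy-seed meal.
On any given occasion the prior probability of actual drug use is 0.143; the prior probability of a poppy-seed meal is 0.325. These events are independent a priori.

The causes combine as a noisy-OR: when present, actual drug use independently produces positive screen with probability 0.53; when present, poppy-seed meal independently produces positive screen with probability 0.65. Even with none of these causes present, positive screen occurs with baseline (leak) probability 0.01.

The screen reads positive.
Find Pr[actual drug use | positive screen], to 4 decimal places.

Pr[actual drug use | positive screen] ≈ 0.3252

Under noisy-OR, P(positive screen | causes) = 1 − (1−0.01)·∏(1−qᵢ) over the active causes.
For the numerator, keep only actual drug use=true terms: 0.051612 + 0.038906 = 0.090518
Normalizer over all consistent configurations: 0.01*0.857*0.675 + 0.6535*0.857*0.325 + 0.5347*0.143*0.675 + 0.837145*0.143*0.325 = 0.278319
Posterior = 0.090518 / 0.278319 ≈ 0.3252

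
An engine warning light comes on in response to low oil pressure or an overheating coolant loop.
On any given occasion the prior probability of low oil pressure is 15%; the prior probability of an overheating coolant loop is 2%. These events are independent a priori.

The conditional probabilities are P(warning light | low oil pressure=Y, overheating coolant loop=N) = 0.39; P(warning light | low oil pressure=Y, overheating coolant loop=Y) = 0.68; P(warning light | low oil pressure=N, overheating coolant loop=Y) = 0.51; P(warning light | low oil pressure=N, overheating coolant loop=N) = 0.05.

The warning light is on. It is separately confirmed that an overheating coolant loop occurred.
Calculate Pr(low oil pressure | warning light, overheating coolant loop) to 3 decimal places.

Weight on low oil pressure=true, given the evidence: 0.68×0.15 = 0.102000
Normalizer over all consistent configurations: 0.51×0.85 + 0.68×0.15 = 0.535500
Posterior = 0.102000 / 0.535500 ≈ 0.190

Pr(low oil pressure | warning light, overheating coolant loop) ≈ 0.190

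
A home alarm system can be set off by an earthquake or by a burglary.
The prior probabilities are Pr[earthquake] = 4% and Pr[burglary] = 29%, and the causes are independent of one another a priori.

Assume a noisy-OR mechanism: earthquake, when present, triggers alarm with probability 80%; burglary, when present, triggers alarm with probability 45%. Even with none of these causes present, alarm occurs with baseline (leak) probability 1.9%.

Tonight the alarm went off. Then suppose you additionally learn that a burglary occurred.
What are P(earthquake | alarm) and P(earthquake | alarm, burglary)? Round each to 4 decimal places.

P(earthquake | alarm) ≈ 0.1903; P(earthquake | alarm, burglary) ≈ 0.0747

Under noisy-OR, P(alarm | causes) = 1 − (1−0.019)·∏(1−qᵢ) over the active causes.
Sum P(alarm|·) weighted by the priors over the 4 (earthquake, burglary) configurations:
  P(alarm) = 0.019·0.96·0.71 + 0.46045·0.96·0.29 + 0.8038·0.04·0.71 + 0.89209·0.04·0.29
        = 0.012950 + 0.128189 + 0.022828 + 0.010348 = 0.174315
Keeping only the earthquake-present terms gives 0.033176, so
  P(earthquake | alarm) = 0.033176 / 0.174315 ≈ 0.1903

With the extra evidence:
P(alarm | burglary) = 0.46045·0.96 + 0.89209·0.04 = 0.442032 + 0.035684 = 0.477716
Restricting to configurations with earthquake present: 0.89209·0.04 = 0.035684.
So P(earthquake | alarm, burglary) = 0.035684/0.477716 ≈ 0.0747.
The drop from 0.1903 to 0.0747 is the explaining-away (discounting) effect.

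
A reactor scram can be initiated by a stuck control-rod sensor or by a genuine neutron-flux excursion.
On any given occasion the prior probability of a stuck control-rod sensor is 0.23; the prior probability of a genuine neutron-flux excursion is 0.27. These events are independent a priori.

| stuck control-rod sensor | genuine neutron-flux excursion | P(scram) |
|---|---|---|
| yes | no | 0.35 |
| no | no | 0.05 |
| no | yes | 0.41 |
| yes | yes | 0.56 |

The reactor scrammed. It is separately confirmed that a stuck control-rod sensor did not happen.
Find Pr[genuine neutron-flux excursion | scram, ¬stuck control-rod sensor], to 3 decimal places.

P(scram | ¬stuck control-rod sensor) = 0.05*0.73 + 0.41*0.27 = 0.036500 + 0.110700 = 0.147200
The genuine neutron-flux excursion-present share is 0.41*0.27 = 0.110700.
So P(genuine neutron-flux excursion | scram, ¬stuck control-rod sensor) = 0.110700/0.147200 ≈ 0.752.

Pr[genuine neutron-flux excursion | scram, ¬stuck control-rod sensor] ≈ 0.752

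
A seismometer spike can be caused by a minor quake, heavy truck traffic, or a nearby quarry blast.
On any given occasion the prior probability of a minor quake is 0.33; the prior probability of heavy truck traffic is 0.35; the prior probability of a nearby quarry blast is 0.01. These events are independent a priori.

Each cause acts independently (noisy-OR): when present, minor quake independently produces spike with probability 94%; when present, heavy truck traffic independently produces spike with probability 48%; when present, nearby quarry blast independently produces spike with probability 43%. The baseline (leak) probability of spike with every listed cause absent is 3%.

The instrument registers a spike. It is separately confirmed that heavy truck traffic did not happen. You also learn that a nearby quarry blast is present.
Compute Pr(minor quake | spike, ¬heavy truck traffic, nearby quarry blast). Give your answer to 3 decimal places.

Pr(minor quake | spike, ¬heavy truck traffic, nearby quarry blast) ≈ 0.516

Under noisy-OR, P(spike | causes) = 1 − (1−0.03)·∏(1−qᵢ) over the active causes.
P(spike | ¬heavy truck traffic, nearby quarry blast) = 0.4471·0.67 + 0.966826·0.33 = 0.299557 + 0.319053 = 0.618610
The minor quake-present share is 0.966826·0.33 = 0.319053.
P(minor quake | spike, ¬heavy truck traffic, nearby quarry blast) = 0.319053 / 0.618610 ≈ 0.516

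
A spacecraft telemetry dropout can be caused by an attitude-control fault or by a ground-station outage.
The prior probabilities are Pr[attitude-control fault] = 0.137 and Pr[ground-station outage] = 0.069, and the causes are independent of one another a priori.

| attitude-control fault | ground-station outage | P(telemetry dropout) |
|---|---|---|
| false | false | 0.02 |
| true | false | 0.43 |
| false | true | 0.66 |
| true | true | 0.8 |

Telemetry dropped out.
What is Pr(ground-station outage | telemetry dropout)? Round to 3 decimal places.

Pr(ground-station outage | telemetry dropout) ≈ 0.398

Numerator (weight on configurations with ground-station outage): 0.039301 + 0.007562 = 0.046863
Normalizer over all consistent configurations: 0.02*0.863*0.931 + 0.66*0.863*0.069 + 0.43*0.137*0.931 + 0.8*0.137*0.069 = 0.117777
P(ground-station outage | telemetry dropout) = 0.046863/0.117777 ≈ 0.398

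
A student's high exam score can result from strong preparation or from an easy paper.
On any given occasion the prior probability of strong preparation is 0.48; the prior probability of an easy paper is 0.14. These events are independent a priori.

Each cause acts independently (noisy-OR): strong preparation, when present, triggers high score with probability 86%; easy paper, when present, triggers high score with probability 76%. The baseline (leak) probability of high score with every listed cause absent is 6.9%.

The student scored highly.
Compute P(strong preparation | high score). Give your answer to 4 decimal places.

P(strong preparation | high score) ≈ 0.8291

Under noisy-OR, P(high score | causes) = 1 − (1−0.069)·∏(1−qᵢ) over the active causes.
For the numerator, keep only strong preparation=true terms: 0.358996 + 0.065098 = 0.424094
The normalizing constant is 0.069·0.52·0.86 + 0.77656·0.52·0.14 + 0.86966·0.48·0.86 + 0.968718·0.48·0.14 = 0.511485
P(strong preparation | high score) = 0.424094/0.511485 ≈ 0.8291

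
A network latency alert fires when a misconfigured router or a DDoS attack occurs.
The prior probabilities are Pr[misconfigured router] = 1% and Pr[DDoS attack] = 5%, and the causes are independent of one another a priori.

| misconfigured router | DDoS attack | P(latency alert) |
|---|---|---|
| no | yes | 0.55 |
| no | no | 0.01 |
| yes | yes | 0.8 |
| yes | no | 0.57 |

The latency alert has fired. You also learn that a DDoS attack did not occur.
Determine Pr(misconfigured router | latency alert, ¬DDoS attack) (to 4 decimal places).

Sum P(latency alert|·) weighted by the priors over both values of misconfigured router:
  P(latency alert | ¬DDoS attack) = 0.01*0.99 + 0.57*0.01
        = 0.009900 + 0.005700 = 0.015600
The terms with misconfigured router present sum to 0.005700, so
  P(misconfigured router | latency alert, ¬DDoS attack) = 0.005700 / 0.015600 ≈ 0.3654

Pr(misconfigured router | latency alert, ¬DDoS attack) ≈ 0.3654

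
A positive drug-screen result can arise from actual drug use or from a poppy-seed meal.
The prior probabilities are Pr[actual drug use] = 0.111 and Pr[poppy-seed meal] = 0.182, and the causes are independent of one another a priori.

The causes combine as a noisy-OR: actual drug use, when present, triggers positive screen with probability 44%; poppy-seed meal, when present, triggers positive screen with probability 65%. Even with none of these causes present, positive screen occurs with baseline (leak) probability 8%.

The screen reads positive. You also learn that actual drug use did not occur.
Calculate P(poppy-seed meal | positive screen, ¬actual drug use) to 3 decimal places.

Under noisy-OR, P(positive screen | causes) = 1 − (1−0.08)·∏(1−qᵢ) over the active causes.
Enumerate both values of poppy-seed meal and weight by the priors:
  P(positive screen | ¬actual drug use) = 0.08×0.818 + 0.678×0.182
        = 0.065440 + 0.123396 = 0.188836
The terms with poppy-seed meal present sum to 0.123396, so
  P(poppy-seed meal | positive screen, ¬actual drug use) = 0.123396 / 0.188836 ≈ 0.653

P(poppy-seed meal | positive screen, ¬actual drug use) ≈ 0.653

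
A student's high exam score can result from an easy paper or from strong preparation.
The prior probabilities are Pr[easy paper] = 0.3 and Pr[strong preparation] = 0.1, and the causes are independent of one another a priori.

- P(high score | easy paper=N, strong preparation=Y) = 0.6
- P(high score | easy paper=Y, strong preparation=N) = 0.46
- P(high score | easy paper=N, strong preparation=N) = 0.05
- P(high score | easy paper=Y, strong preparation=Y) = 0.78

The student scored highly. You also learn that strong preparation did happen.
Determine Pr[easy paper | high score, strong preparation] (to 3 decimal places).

Pr[easy paper | high score, strong preparation] ≈ 0.358

By total probability over both values of easy paper:
  P(high score | strong preparation) = 0.6*0.7 + 0.78*0.3
        = 0.420000 + 0.234000 = 0.654000
Configurations with easy paper contribute 0.234000, so
  P(easy paper | high score, strong preparation) = 0.234000 / 0.654000 ≈ 0.358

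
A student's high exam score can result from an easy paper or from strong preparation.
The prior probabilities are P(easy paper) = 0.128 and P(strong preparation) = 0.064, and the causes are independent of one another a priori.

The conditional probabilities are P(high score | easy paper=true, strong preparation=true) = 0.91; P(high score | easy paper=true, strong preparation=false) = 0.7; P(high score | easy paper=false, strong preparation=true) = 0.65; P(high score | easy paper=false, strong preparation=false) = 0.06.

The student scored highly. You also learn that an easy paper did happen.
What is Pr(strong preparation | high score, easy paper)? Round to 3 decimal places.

Weight on strong preparation=true, given the evidence: 0.91*0.064 = 0.058240
The normalizing constant is 0.7*0.936 + 0.91*0.064 = 0.713440
P(strong preparation | high score, easy paper) = 0.058240/0.713440 ≈ 0.082

Pr(strong preparation | high score, easy paper) ≈ 0.082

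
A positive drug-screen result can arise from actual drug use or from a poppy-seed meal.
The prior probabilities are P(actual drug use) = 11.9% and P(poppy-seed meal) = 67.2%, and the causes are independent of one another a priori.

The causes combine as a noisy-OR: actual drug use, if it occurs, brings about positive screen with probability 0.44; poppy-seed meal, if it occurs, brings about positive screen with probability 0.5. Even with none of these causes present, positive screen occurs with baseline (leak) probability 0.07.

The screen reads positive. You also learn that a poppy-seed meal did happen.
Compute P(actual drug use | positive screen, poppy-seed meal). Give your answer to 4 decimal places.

Under noisy-OR, P(positive screen | causes) = 1 − (1−0.07)·∏(1−qᵢ) over the active causes.
Enumerate both values of actual drug use and weight by the priors:
  P(positive screen | poppy-seed meal) = 0.535×0.881 + 0.7396×0.119
        = 0.471335 + 0.088012 = 0.559347
Configurations with actual drug use contribute 0.088012, so
  P(actual drug use | positive screen, poppy-seed meal) = 0.088012 / 0.559347 ≈ 0.1573

P(actual drug use | positive screen, poppy-seed meal) ≈ 0.1573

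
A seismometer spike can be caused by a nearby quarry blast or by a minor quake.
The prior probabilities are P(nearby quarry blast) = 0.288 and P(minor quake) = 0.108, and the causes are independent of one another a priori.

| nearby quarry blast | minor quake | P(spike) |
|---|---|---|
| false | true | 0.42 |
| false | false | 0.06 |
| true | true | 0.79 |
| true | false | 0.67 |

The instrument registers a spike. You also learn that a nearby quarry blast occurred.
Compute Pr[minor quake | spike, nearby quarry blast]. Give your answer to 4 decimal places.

Pr[minor quake | spike, nearby quarry blast] ≈ 0.1249

P(spike | nearby quarry blast) = 0.67×0.892 + 0.79×0.108 = 0.597640 + 0.085320 = 0.682960
The minor quake-present share is 0.79×0.108 = 0.085320.
P(minor quake | spike, nearby quarry blast) = 0.085320 / 0.682960 ≈ 0.1249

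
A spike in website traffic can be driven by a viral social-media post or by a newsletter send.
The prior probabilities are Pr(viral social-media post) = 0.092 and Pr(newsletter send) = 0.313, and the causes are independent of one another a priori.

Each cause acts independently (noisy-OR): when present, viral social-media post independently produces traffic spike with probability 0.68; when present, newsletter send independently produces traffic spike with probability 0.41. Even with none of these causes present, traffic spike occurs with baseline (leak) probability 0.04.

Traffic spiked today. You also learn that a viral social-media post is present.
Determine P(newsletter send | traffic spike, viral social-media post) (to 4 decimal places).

P(newsletter send | traffic spike, viral social-media post) ≈ 0.3500

Under noisy-OR, P(traffic spike | causes) = 1 − (1−0.04)·∏(1−qᵢ) over the active causes.
Numerator (weight on configurations with newsletter send): 0.818752×0.313 = 0.256269
The normalizing constant is 0.6928×0.687 + 0.818752×0.313 = 0.732223
Posterior = 0.256269 / 0.732223 ≈ 0.3500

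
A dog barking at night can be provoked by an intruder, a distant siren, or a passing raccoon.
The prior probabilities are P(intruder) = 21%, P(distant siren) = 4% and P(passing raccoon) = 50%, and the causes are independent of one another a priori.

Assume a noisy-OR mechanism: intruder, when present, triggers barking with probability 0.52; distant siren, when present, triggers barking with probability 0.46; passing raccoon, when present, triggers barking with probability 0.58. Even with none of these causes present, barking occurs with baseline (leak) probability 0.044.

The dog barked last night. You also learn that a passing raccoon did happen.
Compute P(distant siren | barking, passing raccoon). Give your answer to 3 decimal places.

P(distant siren | barking, passing raccoon) ≈ 0.050

Under noisy-OR, P(barking | causes) = 1 − (1−0.044)·∏(1−qᵢ) over the active causes.
P(barking | passing raccoon) = 0.59848*0.79*0.96 + 0.783179*0.79*0.04 + 0.80727*0.21*0.96 + 0.895926*0.21*0.04 = 0.453887 + 0.024748 + 0.162746 + 0.007526 = 0.648907
The distant siren-present share is 0.024748 + 0.007526 = 0.032274.
Hence the posterior is 0.032274/0.648907 ≈ 0.050.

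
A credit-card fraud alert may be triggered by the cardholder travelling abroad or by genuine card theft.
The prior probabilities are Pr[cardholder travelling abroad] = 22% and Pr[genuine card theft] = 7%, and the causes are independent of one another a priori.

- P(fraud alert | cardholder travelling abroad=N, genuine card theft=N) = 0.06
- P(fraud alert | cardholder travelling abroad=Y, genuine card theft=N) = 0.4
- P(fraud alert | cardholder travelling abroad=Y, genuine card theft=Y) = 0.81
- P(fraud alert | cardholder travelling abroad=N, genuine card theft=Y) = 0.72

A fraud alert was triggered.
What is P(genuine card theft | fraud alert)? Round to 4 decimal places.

P(fraud alert) = 0.06×0.78×0.93 + 0.72×0.78×0.07 + 0.4×0.22×0.93 + 0.81×0.22×0.07 = 0.043524 + 0.039312 + 0.081840 + 0.012474 = 0.177150
Of this, 0.051786 comes from 0.039312 + 0.012474 (the genuine card theft=true cases).
So P(genuine card theft | fraud alert) = 0.051786/0.177150 ≈ 0.2923.

P(genuine card theft | fraud alert) ≈ 0.2923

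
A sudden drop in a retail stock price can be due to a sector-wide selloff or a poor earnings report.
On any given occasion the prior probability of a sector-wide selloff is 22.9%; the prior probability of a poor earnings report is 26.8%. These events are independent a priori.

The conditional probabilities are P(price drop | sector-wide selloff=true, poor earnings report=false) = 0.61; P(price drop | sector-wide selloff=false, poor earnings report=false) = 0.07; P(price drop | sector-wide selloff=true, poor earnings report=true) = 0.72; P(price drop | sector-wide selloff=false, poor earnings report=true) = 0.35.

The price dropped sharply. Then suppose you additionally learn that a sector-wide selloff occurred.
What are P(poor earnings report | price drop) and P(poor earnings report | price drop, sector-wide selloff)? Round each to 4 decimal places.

For the numerator, keep only poor earnings report=true terms: 0.072320 + 0.044188 = 0.116508
Denominator P(price drop): 0.07·0.771·0.732 + 0.35·0.771·0.268 + 0.61·0.229·0.732 + 0.72·0.229·0.268 = 0.258267
Posterior = 0.116508 / 0.258267 ≈ 0.4511

Now also conditioning on sector-wide selloff=true:
P(price drop | sector-wide selloff) = 0.61*0.732 + 0.72*0.268 = 0.446520 + 0.192960 = 0.639480
Restricting to configurations with poor earnings report present: 0.72*0.268 = 0.192960.
P(poor earnings report | price drop, sector-wide selloff) = 0.192960 / 0.639480 ≈ 0.3017

P(poor earnings report | price drop) ≈ 0.4511; P(poor earnings report | price drop, sector-wide selloff) ≈ 0.3017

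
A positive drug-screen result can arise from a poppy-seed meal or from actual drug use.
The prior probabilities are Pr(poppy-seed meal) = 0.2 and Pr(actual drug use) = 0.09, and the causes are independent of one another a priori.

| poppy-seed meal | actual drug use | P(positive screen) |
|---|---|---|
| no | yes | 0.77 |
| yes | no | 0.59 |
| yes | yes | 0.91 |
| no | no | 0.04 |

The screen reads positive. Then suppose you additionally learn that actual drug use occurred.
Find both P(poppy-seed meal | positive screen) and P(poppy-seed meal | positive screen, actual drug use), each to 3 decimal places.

P(poppy-seed meal | positive screen) ≈ 0.594; P(poppy-seed meal | positive screen, actual drug use) ≈ 0.228

Weight on poppy-seed meal=true, given the evidence: 0.107380 + 0.016380 = 0.123760
Normalizer over all consistent configurations: 0.04·0.8·0.91 + 0.77·0.8·0.09 + 0.59·0.2·0.91 + 0.91·0.2·0.09 = 0.208320
Posterior = 0.123760 / 0.208320 ≈ 0.594

Now condition on the additional information:
Enumerate both values of poppy-seed meal and weight by the priors:
  P(positive screen | actual drug use) = 0.77·0.8 + 0.91·0.2
        = 0.616000 + 0.182000 = 0.798000
Keeping only the poppy-seed meal-present terms gives 0.182000, so
  P(poppy-seed meal | positive screen, actual drug use) = 0.182000 / 0.798000 ≈ 0.228
— actual drug use explains away the evidence for poppy-seed meal.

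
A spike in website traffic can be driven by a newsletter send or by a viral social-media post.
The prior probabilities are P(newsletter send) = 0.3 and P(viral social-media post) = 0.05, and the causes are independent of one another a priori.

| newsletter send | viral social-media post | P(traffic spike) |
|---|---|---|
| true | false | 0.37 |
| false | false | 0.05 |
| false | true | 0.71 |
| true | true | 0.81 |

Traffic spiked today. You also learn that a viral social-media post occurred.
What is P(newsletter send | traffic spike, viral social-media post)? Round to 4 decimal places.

P(newsletter send | traffic spike, viral social-media post) ≈ 0.3284

P(traffic spike | viral social-media post) = 0.71·0.7 + 0.81·0.3 = 0.497000 + 0.243000 = 0.740000
The newsletter send-present share is 0.81·0.3 = 0.243000.
P(newsletter send | traffic spike, viral social-media post) = 0.243000 / 0.740000 ≈ 0.3284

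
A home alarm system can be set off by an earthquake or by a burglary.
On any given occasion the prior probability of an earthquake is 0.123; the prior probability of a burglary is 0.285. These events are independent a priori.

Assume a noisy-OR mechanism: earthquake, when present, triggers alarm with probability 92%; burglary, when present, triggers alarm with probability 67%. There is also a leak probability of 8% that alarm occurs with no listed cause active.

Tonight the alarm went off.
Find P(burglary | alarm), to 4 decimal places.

P(burglary | alarm) ≈ 0.6127

Under noisy-OR, P(alarm | causes) = 1 − (1−0.08)·∏(1−qᵢ) over the active causes.
Weight on burglary=true, given the evidence: 0.174062 + 0.034204 = 0.208266
Normalizer over all consistent configurations: 0.08·0.877·0.715 + 0.6964·0.877·0.285 + 0.9264·0.123·0.715 + 0.975712·0.123·0.285 = 0.339902
Posterior = 0.208266 / 0.339902 ≈ 0.6127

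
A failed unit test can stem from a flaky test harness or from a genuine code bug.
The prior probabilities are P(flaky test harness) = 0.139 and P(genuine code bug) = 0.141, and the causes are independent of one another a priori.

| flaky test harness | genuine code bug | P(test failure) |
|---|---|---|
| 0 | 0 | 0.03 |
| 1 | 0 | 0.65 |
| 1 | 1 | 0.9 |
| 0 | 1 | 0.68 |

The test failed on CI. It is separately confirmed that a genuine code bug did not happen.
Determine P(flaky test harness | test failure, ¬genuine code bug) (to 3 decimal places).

P(flaky test harness | test failure, ¬genuine code bug) ≈ 0.778

By total probability over both values of flaky test harness:
  P(test failure | ¬genuine code bug) = 0.03*0.861 + 0.65*0.139
        = 0.025830 + 0.090350 = 0.116180
Keeping only the flaky test harness-present terms gives 0.090350, so
  P(flaky test harness | test failure, ¬genuine code bug) = 0.090350 / 0.116180 ≈ 0.778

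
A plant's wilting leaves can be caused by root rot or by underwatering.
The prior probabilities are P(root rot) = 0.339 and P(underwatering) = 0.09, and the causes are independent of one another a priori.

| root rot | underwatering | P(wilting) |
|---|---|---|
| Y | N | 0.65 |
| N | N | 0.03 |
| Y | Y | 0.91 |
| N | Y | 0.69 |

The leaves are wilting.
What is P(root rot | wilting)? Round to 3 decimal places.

P(root rot | wilting) ≈ 0.794

Weight on root rot=true, given the evidence: 0.200519 + 0.027764 = 0.228283
Normalizer over all consistent configurations: 0.03*0.661*0.91 + 0.69*0.661*0.09 + 0.65*0.339*0.91 + 0.91*0.339*0.09 = 0.287376
Posterior = 0.228283 / 0.287376 ≈ 0.794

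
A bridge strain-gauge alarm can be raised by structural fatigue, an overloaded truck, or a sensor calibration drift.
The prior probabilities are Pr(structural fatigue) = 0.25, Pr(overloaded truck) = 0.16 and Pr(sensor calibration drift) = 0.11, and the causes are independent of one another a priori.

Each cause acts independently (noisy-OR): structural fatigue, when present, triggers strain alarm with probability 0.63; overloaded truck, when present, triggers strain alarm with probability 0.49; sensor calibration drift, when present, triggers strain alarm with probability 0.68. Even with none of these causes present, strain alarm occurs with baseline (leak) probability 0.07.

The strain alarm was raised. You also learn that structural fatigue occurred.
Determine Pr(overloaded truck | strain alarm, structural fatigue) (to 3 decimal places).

Pr(overloaded truck | strain alarm, structural fatigue) ≈ 0.190

Under noisy-OR, P(strain alarm | causes) = 1 − (1−0.07)·∏(1−qᵢ) over the active causes.
P(strain alarm | structural fatigue) = 0.6559·0.84·0.89 + 0.889888·0.84·0.11 + 0.824509·0.16·0.89 + 0.943843·0.16·0.11 = 0.490351 + 0.082226 + 0.117410 + 0.016612 = 0.706599
Restricting to configurations with overloaded truck present: 0.117410 + 0.016612 = 0.134022.
Hence the posterior is 0.134022/0.706599 ≈ 0.190.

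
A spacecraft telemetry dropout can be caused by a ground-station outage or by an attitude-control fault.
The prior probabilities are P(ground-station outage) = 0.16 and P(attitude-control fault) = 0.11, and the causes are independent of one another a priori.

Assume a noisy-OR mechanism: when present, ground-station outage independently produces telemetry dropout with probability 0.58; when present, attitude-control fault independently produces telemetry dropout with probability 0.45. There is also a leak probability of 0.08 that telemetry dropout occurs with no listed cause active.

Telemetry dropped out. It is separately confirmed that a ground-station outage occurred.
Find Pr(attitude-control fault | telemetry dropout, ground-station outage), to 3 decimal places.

Pr(attitude-control fault | telemetry dropout, ground-station outage) ≈ 0.137

Under noisy-OR, P(telemetry dropout | causes) = 1 − (1−0.08)·∏(1−qᵢ) over the active causes.
For the numerator, keep only attitude-control fault=true terms: 0.78748·0.11 = 0.086623
Denominator P(telemetry dropout | ground-station outage): 0.6136·0.89 + 0.78748·0.11 = 0.632727
P(attitude-control fault | telemetry dropout, ground-station outage) = 0.086623/0.632727 ≈ 0.137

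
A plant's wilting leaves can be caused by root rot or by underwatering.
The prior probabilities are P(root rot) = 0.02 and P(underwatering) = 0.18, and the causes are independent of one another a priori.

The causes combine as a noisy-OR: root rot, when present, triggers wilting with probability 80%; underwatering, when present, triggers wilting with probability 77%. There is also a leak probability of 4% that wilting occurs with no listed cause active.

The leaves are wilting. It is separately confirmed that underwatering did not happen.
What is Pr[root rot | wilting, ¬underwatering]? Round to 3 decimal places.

Under noisy-OR, P(wilting | causes) = 1 − (1−0.04)·∏(1−qᵢ) over the active causes.
Weight on root rot=true, given the evidence: 0.808×0.02 = 0.016160
Normalizer over all consistent configurations: 0.04×0.98 + 0.808×0.02 = 0.055360
P(root rot | wilting, ¬underwatering) = 0.016160/0.055360 ≈ 0.292

Pr[root rot | wilting, ¬underwatering] ≈ 0.292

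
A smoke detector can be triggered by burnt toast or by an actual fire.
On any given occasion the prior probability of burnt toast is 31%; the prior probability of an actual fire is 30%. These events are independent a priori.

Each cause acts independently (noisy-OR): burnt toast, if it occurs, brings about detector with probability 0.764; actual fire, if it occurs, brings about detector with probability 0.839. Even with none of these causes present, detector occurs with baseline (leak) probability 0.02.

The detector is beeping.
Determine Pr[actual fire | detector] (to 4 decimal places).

Pr[actual fire | detector] ≈ 0.5992

Under noisy-OR, P(detector | causes) = 1 − (1−0.02)·∏(1−qᵢ) over the active causes.
By total probability over the 4 (burnt toast, actual fire) configurations:
  P(detector) = 0.02·0.69·0.7 + 0.84222·0.69·0.3 + 0.76872·0.31·0.7 + 0.962764·0.31·0.3
        = 0.009660 + 0.174340 + 0.166812 + 0.089537 = 0.440349
Keeping only the actual fire-present terms gives 0.263877, so
  P(actual fire | detector) = 0.263877 / 0.440349 ≈ 0.5992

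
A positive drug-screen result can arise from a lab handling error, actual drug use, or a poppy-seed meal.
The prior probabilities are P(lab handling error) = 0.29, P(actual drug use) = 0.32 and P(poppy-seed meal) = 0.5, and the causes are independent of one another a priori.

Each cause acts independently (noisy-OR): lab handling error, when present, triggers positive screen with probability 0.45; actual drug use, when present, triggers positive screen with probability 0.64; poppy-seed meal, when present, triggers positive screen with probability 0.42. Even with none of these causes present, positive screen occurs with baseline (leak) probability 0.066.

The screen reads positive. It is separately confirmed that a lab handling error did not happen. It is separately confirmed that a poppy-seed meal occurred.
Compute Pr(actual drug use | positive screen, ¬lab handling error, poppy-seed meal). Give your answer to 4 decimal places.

Pr(actual drug use | positive screen, ¬lab handling error, poppy-seed meal) ≈ 0.4525

Under noisy-OR, P(positive screen | causes) = 1 − (1−0.066)·∏(1−qᵢ) over the active causes.
P(positive screen | ¬lab handling error, poppy-seed meal) = 0.45828×0.68 + 0.804981×0.32 = 0.311630 + 0.257594 = 0.569224
Of this, 0.257594 comes from 0.804981×0.32 (the actual drug use=true cases).
P(actual drug use | positive screen, ¬lab handling error, poppy-seed meal) = 0.257594 / 0.569224 ≈ 0.4525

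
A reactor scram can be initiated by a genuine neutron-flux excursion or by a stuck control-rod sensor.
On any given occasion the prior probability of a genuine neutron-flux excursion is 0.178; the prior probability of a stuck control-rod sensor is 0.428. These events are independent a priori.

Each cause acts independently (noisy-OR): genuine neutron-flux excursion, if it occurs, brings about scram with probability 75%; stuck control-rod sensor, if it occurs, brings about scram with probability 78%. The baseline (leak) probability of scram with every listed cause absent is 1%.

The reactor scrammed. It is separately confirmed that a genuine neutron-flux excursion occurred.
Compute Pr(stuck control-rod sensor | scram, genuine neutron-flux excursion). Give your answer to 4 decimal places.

Under noisy-OR, P(scram | causes) = 1 − (1−0.01)·∏(1−qᵢ) over the active causes.
Numerator (weight on configurations with stuck control-rod sensor): 0.94555·0.428 = 0.404695
The normalizing constant is 0.7525·0.572 + 0.94555·0.428 = 0.835125
Posterior = 0.404695 / 0.835125 ≈ 0.4846

Pr(stuck control-rod sensor | scram, genuine neutron-flux excursion) ≈ 0.4846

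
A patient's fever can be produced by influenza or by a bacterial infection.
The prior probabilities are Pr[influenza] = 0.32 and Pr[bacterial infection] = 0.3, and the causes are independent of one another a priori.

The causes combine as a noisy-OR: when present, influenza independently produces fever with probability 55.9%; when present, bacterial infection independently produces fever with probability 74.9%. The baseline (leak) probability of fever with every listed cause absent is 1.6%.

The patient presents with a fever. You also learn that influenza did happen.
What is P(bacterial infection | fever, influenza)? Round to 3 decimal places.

Under noisy-OR, P(fever | causes) = 1 − (1−0.016)·∏(1−qᵢ) over the active causes.
By total probability over both values of bacterial infection:
  P(fever | influenza) = 0.566056×0.7 + 0.89108×0.3
        = 0.396239 + 0.267324 = 0.663563
The terms with bacterial infection present sum to 0.267324, so
  P(bacterial infection | fever, influenza) = 0.267324 / 0.663563 ≈ 0.403

P(bacterial infection | fever, influenza) ≈ 0.403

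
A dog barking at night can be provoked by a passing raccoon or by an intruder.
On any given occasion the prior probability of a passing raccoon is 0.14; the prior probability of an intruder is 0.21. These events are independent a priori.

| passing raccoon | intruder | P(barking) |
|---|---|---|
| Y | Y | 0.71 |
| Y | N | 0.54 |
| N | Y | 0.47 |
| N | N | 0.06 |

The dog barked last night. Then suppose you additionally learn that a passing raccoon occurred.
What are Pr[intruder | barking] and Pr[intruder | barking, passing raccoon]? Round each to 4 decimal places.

P(barking) = 0.06·0.86·0.79 + 0.47·0.86·0.21 + 0.54·0.14·0.79 + 0.71·0.14·0.21 = 0.040764 + 0.084882 + 0.059724 + 0.020874 = 0.206244
Of this, 0.105756 comes from 0.084882 + 0.020874 (the intruder=true cases).
Hence the posterior is 0.105756/0.206244 ≈ 0.5128.

Now condition on the additional information:
By total probability over both values of intruder:
  P(barking | passing raccoon) = 0.54×0.79 + 0.71×0.21
        = 0.426600 + 0.149100 = 0.575700
Keeping only the intruder-present terms gives 0.149100, so
  P(intruder | barking, passing raccoon) = 0.149100 / 0.575700 ≈ 0.2590

Pr[intruder | barking] ≈ 0.5128; Pr[intruder | barking, passing raccoon] ≈ 0.2590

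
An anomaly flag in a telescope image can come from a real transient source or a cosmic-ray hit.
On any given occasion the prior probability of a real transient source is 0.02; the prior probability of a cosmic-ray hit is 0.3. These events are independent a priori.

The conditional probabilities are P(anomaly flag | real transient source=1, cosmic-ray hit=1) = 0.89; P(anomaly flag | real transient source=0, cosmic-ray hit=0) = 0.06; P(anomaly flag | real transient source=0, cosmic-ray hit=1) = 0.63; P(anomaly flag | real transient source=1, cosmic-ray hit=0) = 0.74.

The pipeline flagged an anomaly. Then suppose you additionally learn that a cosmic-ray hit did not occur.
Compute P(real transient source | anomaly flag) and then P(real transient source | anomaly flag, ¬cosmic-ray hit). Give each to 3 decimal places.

Enumerate the 4 (real transient source, cosmic-ray hit) configurations and weight by the priors:
  P(anomaly flag) = 0.06·0.98·0.7 + 0.63·0.98·0.3 + 0.74·0.02·0.7 + 0.89·0.02·0.3
        = 0.041160 + 0.185220 + 0.010360 + 0.005340 = 0.242080
Configurations with real transient source contribute 0.015700, so
  P(real transient source | anomaly flag) = 0.015700 / 0.242080 ≈ 0.065

Now also conditioning on cosmic-ray hit≠true:
For the numerator, keep only real transient source=true terms: 0.74*0.02 = 0.014800
Denominator P(anomaly flag | ¬cosmic-ray hit): 0.06*0.98 + 0.74*0.02 = 0.073600
Posterior = 0.014800 / 0.073600 ≈ 0.201
Ruling out cosmic-ray hit raises the posterior on real transient source — the flip side of explaining away.

P(real transient source | anomaly flag) ≈ 0.065; P(real transient source | anomaly flag, ¬cosmic-ray hit) ≈ 0.201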